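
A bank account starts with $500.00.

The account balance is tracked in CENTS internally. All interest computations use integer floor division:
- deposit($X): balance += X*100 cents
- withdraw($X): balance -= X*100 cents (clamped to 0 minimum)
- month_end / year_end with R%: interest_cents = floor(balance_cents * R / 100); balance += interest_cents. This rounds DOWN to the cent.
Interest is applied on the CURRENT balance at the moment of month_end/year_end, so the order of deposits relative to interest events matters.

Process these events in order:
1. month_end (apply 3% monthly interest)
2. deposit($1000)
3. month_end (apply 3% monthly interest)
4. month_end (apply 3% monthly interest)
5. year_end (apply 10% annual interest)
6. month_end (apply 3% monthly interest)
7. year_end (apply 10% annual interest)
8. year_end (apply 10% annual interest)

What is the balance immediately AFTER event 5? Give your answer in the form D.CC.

Answer: 1767.98

Derivation:
After 1 (month_end (apply 3% monthly interest)): balance=$515.00 total_interest=$15.00
After 2 (deposit($1000)): balance=$1515.00 total_interest=$15.00
After 3 (month_end (apply 3% monthly interest)): balance=$1560.45 total_interest=$60.45
After 4 (month_end (apply 3% monthly interest)): balance=$1607.26 total_interest=$107.26
After 5 (year_end (apply 10% annual interest)): balance=$1767.98 total_interest=$267.98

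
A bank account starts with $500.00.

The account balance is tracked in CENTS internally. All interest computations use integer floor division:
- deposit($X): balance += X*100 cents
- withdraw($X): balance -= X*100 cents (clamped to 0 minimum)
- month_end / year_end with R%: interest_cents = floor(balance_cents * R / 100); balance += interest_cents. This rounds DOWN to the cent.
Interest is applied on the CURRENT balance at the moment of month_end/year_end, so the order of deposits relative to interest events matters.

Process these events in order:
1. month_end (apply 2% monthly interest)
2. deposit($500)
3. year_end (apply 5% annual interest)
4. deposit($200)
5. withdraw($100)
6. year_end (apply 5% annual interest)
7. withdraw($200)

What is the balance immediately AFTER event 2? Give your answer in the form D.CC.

After 1 (month_end (apply 2% monthly interest)): balance=$510.00 total_interest=$10.00
After 2 (deposit($500)): balance=$1010.00 total_interest=$10.00

Answer: 1010.00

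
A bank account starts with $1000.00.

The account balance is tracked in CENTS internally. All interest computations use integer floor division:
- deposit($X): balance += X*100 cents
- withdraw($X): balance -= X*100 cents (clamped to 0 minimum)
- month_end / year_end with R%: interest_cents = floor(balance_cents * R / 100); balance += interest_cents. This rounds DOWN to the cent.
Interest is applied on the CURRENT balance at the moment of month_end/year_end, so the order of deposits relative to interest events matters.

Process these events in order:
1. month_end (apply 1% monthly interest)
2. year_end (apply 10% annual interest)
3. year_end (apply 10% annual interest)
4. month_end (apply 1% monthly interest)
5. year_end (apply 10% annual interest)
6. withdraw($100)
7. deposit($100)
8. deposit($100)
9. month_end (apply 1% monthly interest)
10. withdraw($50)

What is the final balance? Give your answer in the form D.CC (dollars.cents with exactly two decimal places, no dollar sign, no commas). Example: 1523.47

After 1 (month_end (apply 1% monthly interest)): balance=$1010.00 total_interest=$10.00
After 2 (year_end (apply 10% annual interest)): balance=$1111.00 total_interest=$111.00
After 3 (year_end (apply 10% annual interest)): balance=$1222.10 total_interest=$222.10
After 4 (month_end (apply 1% monthly interest)): balance=$1234.32 total_interest=$234.32
After 5 (year_end (apply 10% annual interest)): balance=$1357.75 total_interest=$357.75
After 6 (withdraw($100)): balance=$1257.75 total_interest=$357.75
After 7 (deposit($100)): balance=$1357.75 total_interest=$357.75
After 8 (deposit($100)): balance=$1457.75 total_interest=$357.75
After 9 (month_end (apply 1% monthly interest)): balance=$1472.32 total_interest=$372.32
After 10 (withdraw($50)): balance=$1422.32 total_interest=$372.32

Answer: 1422.32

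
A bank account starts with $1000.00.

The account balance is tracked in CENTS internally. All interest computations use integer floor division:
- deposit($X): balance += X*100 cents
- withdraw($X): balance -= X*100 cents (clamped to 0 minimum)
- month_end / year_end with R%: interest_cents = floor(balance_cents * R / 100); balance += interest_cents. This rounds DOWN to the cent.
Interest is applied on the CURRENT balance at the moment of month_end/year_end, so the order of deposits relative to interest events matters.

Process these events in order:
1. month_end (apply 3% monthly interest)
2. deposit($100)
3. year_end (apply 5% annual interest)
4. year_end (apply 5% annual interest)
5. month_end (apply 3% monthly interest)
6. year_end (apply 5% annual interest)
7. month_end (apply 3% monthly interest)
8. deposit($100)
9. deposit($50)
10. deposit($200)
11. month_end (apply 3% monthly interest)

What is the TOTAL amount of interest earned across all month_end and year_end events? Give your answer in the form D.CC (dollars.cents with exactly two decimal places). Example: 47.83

Answer: 339.89

Derivation:
After 1 (month_end (apply 3% monthly interest)): balance=$1030.00 total_interest=$30.00
After 2 (deposit($100)): balance=$1130.00 total_interest=$30.00
After 3 (year_end (apply 5% annual interest)): balance=$1186.50 total_interest=$86.50
After 4 (year_end (apply 5% annual interest)): balance=$1245.82 total_interest=$145.82
After 5 (month_end (apply 3% monthly interest)): balance=$1283.19 total_interest=$183.19
After 6 (year_end (apply 5% annual interest)): balance=$1347.34 total_interest=$247.34
After 7 (month_end (apply 3% monthly interest)): balance=$1387.76 total_interest=$287.76
After 8 (deposit($100)): balance=$1487.76 total_interest=$287.76
After 9 (deposit($50)): balance=$1537.76 total_interest=$287.76
After 10 (deposit($200)): balance=$1737.76 total_interest=$287.76
After 11 (month_end (apply 3% monthly interest)): balance=$1789.89 total_interest=$339.89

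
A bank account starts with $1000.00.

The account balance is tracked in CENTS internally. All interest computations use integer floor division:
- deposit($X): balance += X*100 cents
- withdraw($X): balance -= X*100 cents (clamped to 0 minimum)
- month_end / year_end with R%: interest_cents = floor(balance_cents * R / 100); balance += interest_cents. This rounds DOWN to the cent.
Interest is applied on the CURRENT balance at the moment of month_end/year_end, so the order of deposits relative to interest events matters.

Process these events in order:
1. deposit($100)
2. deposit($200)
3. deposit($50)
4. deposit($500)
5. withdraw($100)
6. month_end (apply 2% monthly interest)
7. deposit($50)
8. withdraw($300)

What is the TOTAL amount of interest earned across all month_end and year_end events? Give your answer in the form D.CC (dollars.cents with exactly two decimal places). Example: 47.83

After 1 (deposit($100)): balance=$1100.00 total_interest=$0.00
After 2 (deposit($200)): balance=$1300.00 total_interest=$0.00
After 3 (deposit($50)): balance=$1350.00 total_interest=$0.00
After 4 (deposit($500)): balance=$1850.00 total_interest=$0.00
After 5 (withdraw($100)): balance=$1750.00 total_interest=$0.00
After 6 (month_end (apply 2% monthly interest)): balance=$1785.00 total_interest=$35.00
After 7 (deposit($50)): balance=$1835.00 total_interest=$35.00
After 8 (withdraw($300)): balance=$1535.00 total_interest=$35.00

Answer: 35.00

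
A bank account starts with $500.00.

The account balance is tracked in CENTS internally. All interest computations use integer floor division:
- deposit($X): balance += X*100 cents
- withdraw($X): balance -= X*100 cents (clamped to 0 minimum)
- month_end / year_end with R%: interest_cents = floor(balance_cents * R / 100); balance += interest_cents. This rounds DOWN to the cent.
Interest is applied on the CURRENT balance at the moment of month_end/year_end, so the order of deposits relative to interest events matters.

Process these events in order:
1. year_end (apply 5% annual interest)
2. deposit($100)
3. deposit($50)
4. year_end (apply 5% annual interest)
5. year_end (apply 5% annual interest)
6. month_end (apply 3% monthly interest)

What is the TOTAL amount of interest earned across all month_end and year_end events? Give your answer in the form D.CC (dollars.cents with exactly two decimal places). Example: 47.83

After 1 (year_end (apply 5% annual interest)): balance=$525.00 total_interest=$25.00
After 2 (deposit($100)): balance=$625.00 total_interest=$25.00
After 3 (deposit($50)): balance=$675.00 total_interest=$25.00
After 4 (year_end (apply 5% annual interest)): balance=$708.75 total_interest=$58.75
After 5 (year_end (apply 5% annual interest)): balance=$744.18 total_interest=$94.18
After 6 (month_end (apply 3% monthly interest)): balance=$766.50 total_interest=$116.50

Answer: 116.50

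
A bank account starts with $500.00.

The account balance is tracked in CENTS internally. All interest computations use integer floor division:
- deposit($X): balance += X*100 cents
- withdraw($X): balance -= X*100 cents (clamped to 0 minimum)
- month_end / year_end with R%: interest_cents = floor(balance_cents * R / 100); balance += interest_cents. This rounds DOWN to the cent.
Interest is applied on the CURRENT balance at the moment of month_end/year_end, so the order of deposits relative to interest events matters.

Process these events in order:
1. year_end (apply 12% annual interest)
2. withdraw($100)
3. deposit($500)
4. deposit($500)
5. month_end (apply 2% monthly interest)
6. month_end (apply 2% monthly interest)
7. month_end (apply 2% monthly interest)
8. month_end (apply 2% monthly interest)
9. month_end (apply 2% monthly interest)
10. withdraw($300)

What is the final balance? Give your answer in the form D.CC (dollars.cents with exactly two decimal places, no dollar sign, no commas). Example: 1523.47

Answer: 1311.93

Derivation:
After 1 (year_end (apply 12% annual interest)): balance=$560.00 total_interest=$60.00
After 2 (withdraw($100)): balance=$460.00 total_interest=$60.00
After 3 (deposit($500)): balance=$960.00 total_interest=$60.00
After 4 (deposit($500)): balance=$1460.00 total_interest=$60.00
After 5 (month_end (apply 2% monthly interest)): balance=$1489.20 total_interest=$89.20
After 6 (month_end (apply 2% monthly interest)): balance=$1518.98 total_interest=$118.98
After 7 (month_end (apply 2% monthly interest)): balance=$1549.35 total_interest=$149.35
After 8 (month_end (apply 2% monthly interest)): balance=$1580.33 total_interest=$180.33
After 9 (month_end (apply 2% monthly interest)): balance=$1611.93 total_interest=$211.93
After 10 (withdraw($300)): balance=$1311.93 total_interest=$211.93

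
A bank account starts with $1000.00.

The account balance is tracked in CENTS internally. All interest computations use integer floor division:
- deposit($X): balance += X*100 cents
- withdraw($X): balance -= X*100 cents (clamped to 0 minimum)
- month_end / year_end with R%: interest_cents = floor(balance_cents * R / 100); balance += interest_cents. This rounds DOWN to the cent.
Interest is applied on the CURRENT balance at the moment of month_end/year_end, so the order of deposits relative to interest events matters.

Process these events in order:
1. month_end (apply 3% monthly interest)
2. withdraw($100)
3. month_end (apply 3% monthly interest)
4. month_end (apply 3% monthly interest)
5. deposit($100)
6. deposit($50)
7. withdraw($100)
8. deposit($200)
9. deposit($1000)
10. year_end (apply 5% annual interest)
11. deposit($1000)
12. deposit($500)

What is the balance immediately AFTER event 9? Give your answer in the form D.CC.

After 1 (month_end (apply 3% monthly interest)): balance=$1030.00 total_interest=$30.00
After 2 (withdraw($100)): balance=$930.00 total_interest=$30.00
After 3 (month_end (apply 3% monthly interest)): balance=$957.90 total_interest=$57.90
After 4 (month_end (apply 3% monthly interest)): balance=$986.63 total_interest=$86.63
After 5 (deposit($100)): balance=$1086.63 total_interest=$86.63
After 6 (deposit($50)): balance=$1136.63 total_interest=$86.63
After 7 (withdraw($100)): balance=$1036.63 total_interest=$86.63
After 8 (deposit($200)): balance=$1236.63 total_interest=$86.63
After 9 (deposit($1000)): balance=$2236.63 total_interest=$86.63

Answer: 2236.63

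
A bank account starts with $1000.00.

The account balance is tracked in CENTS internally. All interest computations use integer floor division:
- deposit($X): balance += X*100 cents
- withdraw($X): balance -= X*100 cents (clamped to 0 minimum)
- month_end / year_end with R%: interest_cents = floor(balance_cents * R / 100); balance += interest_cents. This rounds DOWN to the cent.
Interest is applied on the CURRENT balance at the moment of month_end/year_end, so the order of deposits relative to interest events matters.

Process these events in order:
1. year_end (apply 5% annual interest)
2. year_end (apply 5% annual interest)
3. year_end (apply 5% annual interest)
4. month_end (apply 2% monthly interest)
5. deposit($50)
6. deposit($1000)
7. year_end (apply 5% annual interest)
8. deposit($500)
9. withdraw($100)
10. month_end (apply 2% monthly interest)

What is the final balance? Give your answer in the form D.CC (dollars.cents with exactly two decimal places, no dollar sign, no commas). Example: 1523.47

Answer: 2797.14

Derivation:
After 1 (year_end (apply 5% annual interest)): balance=$1050.00 total_interest=$50.00
After 2 (year_end (apply 5% annual interest)): balance=$1102.50 total_interest=$102.50
After 3 (year_end (apply 5% annual interest)): balance=$1157.62 total_interest=$157.62
After 4 (month_end (apply 2% monthly interest)): balance=$1180.77 total_interest=$180.77
After 5 (deposit($50)): balance=$1230.77 total_interest=$180.77
After 6 (deposit($1000)): balance=$2230.77 total_interest=$180.77
After 7 (year_end (apply 5% annual interest)): balance=$2342.30 total_interest=$292.30
After 8 (deposit($500)): balance=$2842.30 total_interest=$292.30
After 9 (withdraw($100)): balance=$2742.30 total_interest=$292.30
After 10 (month_end (apply 2% monthly interest)): balance=$2797.14 total_interest=$347.14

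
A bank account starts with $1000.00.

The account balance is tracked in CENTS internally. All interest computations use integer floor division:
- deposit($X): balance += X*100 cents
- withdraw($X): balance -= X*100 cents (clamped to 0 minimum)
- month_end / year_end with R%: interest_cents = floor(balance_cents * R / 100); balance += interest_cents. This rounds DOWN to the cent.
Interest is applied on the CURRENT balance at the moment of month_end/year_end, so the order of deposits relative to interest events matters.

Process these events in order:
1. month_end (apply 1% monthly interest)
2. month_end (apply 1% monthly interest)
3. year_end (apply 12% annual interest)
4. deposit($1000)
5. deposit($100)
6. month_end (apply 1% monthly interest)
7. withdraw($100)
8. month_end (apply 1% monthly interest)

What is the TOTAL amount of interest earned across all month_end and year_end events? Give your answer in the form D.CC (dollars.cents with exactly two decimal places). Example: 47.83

Answer: 186.57

Derivation:
After 1 (month_end (apply 1% monthly interest)): balance=$1010.00 total_interest=$10.00
After 2 (month_end (apply 1% monthly interest)): balance=$1020.10 total_interest=$20.10
After 3 (year_end (apply 12% annual interest)): balance=$1142.51 total_interest=$142.51
After 4 (deposit($1000)): balance=$2142.51 total_interest=$142.51
After 5 (deposit($100)): balance=$2242.51 total_interest=$142.51
After 6 (month_end (apply 1% monthly interest)): balance=$2264.93 total_interest=$164.93
After 7 (withdraw($100)): balance=$2164.93 total_interest=$164.93
After 8 (month_end (apply 1% monthly interest)): balance=$2186.57 total_interest=$186.57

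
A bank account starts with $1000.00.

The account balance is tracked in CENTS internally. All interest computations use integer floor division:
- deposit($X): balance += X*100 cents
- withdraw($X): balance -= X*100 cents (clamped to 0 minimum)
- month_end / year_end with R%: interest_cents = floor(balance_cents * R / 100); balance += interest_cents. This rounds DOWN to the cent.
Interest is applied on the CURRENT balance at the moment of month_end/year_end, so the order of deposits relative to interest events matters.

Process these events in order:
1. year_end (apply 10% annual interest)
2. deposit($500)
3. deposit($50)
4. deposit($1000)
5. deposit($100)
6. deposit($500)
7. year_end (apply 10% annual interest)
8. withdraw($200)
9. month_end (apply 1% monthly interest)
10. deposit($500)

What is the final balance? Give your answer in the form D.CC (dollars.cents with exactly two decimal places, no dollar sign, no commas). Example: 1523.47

After 1 (year_end (apply 10% annual interest)): balance=$1100.00 total_interest=$100.00
After 2 (deposit($500)): balance=$1600.00 total_interest=$100.00
After 3 (deposit($50)): balance=$1650.00 total_interest=$100.00
After 4 (deposit($1000)): balance=$2650.00 total_interest=$100.00
After 5 (deposit($100)): balance=$2750.00 total_interest=$100.00
After 6 (deposit($500)): balance=$3250.00 total_interest=$100.00
After 7 (year_end (apply 10% annual interest)): balance=$3575.00 total_interest=$425.00
After 8 (withdraw($200)): balance=$3375.00 total_interest=$425.00
After 9 (month_end (apply 1% monthly interest)): balance=$3408.75 total_interest=$458.75
After 10 (deposit($500)): balance=$3908.75 total_interest=$458.75

Answer: 3908.75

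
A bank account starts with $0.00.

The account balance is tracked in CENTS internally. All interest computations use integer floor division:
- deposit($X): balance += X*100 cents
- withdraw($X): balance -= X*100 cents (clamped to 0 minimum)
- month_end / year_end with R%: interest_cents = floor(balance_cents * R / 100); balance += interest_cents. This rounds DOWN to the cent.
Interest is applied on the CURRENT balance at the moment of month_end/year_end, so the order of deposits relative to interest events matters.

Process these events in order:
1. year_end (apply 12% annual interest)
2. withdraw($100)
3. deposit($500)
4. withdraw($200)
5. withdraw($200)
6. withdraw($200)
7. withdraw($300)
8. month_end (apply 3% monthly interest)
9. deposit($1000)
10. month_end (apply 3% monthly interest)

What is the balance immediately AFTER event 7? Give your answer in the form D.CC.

After 1 (year_end (apply 12% annual interest)): balance=$0.00 total_interest=$0.00
After 2 (withdraw($100)): balance=$0.00 total_interest=$0.00
After 3 (deposit($500)): balance=$500.00 total_interest=$0.00
After 4 (withdraw($200)): balance=$300.00 total_interest=$0.00
After 5 (withdraw($200)): balance=$100.00 total_interest=$0.00
After 6 (withdraw($200)): balance=$0.00 total_interest=$0.00
After 7 (withdraw($300)): balance=$0.00 total_interest=$0.00

Answer: 0.00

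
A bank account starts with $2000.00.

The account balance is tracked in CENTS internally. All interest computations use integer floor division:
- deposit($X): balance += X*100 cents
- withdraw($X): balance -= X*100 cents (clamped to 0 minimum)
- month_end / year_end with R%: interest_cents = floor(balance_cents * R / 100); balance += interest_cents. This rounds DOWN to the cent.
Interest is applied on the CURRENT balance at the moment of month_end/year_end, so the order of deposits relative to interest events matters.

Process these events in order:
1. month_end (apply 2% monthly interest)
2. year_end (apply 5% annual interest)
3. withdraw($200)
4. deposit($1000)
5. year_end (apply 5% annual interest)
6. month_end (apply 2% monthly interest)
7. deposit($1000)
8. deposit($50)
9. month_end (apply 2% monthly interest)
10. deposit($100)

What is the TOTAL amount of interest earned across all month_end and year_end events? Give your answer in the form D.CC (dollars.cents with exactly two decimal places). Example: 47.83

Answer: 434.89

Derivation:
After 1 (month_end (apply 2% monthly interest)): balance=$2040.00 total_interest=$40.00
After 2 (year_end (apply 5% annual interest)): balance=$2142.00 total_interest=$142.00
After 3 (withdraw($200)): balance=$1942.00 total_interest=$142.00
After 4 (deposit($1000)): balance=$2942.00 total_interest=$142.00
After 5 (year_end (apply 5% annual interest)): balance=$3089.10 total_interest=$289.10
After 6 (month_end (apply 2% monthly interest)): balance=$3150.88 total_interest=$350.88
After 7 (deposit($1000)): balance=$4150.88 total_interest=$350.88
After 8 (deposit($50)): balance=$4200.88 total_interest=$350.88
After 9 (month_end (apply 2% monthly interest)): balance=$4284.89 total_interest=$434.89
After 10 (deposit($100)): balance=$4384.89 total_interest=$434.89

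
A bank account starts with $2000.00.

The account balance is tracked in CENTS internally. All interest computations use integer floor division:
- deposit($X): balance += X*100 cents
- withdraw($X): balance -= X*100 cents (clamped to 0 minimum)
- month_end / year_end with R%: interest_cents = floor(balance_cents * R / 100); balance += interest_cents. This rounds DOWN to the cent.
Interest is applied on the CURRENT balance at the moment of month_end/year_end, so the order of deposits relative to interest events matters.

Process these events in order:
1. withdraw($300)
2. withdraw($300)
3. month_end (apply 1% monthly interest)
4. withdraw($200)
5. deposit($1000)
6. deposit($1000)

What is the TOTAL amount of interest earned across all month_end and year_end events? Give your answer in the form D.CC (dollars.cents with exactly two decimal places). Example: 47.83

Answer: 14.00

Derivation:
After 1 (withdraw($300)): balance=$1700.00 total_interest=$0.00
After 2 (withdraw($300)): balance=$1400.00 total_interest=$0.00
After 3 (month_end (apply 1% monthly interest)): balance=$1414.00 total_interest=$14.00
After 4 (withdraw($200)): balance=$1214.00 total_interest=$14.00
After 5 (deposit($1000)): balance=$2214.00 total_interest=$14.00
After 6 (deposit($1000)): balance=$3214.00 total_interest=$14.00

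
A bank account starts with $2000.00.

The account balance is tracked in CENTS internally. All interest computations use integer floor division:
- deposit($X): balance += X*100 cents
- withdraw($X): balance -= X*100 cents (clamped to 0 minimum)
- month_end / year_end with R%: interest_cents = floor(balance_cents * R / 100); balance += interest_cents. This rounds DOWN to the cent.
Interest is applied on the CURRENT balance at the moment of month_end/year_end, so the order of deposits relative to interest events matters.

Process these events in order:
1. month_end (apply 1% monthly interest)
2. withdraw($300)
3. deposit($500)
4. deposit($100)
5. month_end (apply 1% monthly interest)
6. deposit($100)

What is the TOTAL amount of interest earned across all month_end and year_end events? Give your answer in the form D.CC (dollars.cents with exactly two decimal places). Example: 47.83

After 1 (month_end (apply 1% monthly interest)): balance=$2020.00 total_interest=$20.00
After 2 (withdraw($300)): balance=$1720.00 total_interest=$20.00
After 3 (deposit($500)): balance=$2220.00 total_interest=$20.00
After 4 (deposit($100)): balance=$2320.00 total_interest=$20.00
After 5 (month_end (apply 1% monthly interest)): balance=$2343.20 total_interest=$43.20
After 6 (deposit($100)): balance=$2443.20 total_interest=$43.20

Answer: 43.20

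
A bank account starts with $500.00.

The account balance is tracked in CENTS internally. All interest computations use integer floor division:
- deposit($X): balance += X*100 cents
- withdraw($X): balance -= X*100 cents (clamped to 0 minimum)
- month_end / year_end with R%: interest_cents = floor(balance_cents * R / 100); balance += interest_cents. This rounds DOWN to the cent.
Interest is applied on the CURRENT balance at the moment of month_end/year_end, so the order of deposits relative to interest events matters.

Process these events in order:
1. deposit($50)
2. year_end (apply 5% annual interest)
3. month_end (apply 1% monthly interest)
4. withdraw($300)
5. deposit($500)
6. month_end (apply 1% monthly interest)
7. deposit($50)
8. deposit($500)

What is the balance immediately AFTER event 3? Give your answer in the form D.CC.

After 1 (deposit($50)): balance=$550.00 total_interest=$0.00
After 2 (year_end (apply 5% annual interest)): balance=$577.50 total_interest=$27.50
After 3 (month_end (apply 1% monthly interest)): balance=$583.27 total_interest=$33.27

Answer: 583.27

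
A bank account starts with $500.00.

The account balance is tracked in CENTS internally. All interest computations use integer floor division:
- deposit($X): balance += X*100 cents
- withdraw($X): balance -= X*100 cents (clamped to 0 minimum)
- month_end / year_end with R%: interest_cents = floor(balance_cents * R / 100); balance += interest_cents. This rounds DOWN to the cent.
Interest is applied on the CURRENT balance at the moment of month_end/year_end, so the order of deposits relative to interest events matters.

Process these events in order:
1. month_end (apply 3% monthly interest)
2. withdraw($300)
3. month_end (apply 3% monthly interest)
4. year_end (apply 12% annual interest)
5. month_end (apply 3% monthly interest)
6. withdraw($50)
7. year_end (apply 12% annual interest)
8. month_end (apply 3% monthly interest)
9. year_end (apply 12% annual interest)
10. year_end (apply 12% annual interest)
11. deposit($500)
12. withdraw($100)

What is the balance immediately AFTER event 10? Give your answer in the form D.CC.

Answer: 297.30

Derivation:
After 1 (month_end (apply 3% monthly interest)): balance=$515.00 total_interest=$15.00
After 2 (withdraw($300)): balance=$215.00 total_interest=$15.00
After 3 (month_end (apply 3% monthly interest)): balance=$221.45 total_interest=$21.45
After 4 (year_end (apply 12% annual interest)): balance=$248.02 total_interest=$48.02
After 5 (month_end (apply 3% monthly interest)): balance=$255.46 total_interest=$55.46
After 6 (withdraw($50)): balance=$205.46 total_interest=$55.46
After 7 (year_end (apply 12% annual interest)): balance=$230.11 total_interest=$80.11
After 8 (month_end (apply 3% monthly interest)): balance=$237.01 total_interest=$87.01
After 9 (year_end (apply 12% annual interest)): balance=$265.45 total_interest=$115.45
After 10 (year_end (apply 12% annual interest)): balance=$297.30 total_interest=$147.30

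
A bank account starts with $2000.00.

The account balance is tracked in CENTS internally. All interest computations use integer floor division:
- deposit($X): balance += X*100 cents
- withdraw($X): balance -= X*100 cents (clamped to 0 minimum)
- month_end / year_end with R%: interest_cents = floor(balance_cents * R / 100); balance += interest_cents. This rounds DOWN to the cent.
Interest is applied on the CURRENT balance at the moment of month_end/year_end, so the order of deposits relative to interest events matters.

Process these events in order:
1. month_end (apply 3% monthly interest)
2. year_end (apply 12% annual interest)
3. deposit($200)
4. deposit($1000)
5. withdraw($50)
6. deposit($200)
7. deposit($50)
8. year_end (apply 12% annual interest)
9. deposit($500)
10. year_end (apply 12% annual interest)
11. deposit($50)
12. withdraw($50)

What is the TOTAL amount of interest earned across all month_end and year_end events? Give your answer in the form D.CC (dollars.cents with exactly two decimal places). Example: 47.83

After 1 (month_end (apply 3% monthly interest)): balance=$2060.00 total_interest=$60.00
After 2 (year_end (apply 12% annual interest)): balance=$2307.20 total_interest=$307.20
After 3 (deposit($200)): balance=$2507.20 total_interest=$307.20
After 4 (deposit($1000)): balance=$3507.20 total_interest=$307.20
After 5 (withdraw($50)): balance=$3457.20 total_interest=$307.20
After 6 (deposit($200)): balance=$3657.20 total_interest=$307.20
After 7 (deposit($50)): balance=$3707.20 total_interest=$307.20
After 8 (year_end (apply 12% annual interest)): balance=$4152.06 total_interest=$752.06
After 9 (deposit($500)): balance=$4652.06 total_interest=$752.06
After 10 (year_end (apply 12% annual interest)): balance=$5210.30 total_interest=$1310.30
After 11 (deposit($50)): balance=$5260.30 total_interest=$1310.30
After 12 (withdraw($50)): balance=$5210.30 total_interest=$1310.30

Answer: 1310.30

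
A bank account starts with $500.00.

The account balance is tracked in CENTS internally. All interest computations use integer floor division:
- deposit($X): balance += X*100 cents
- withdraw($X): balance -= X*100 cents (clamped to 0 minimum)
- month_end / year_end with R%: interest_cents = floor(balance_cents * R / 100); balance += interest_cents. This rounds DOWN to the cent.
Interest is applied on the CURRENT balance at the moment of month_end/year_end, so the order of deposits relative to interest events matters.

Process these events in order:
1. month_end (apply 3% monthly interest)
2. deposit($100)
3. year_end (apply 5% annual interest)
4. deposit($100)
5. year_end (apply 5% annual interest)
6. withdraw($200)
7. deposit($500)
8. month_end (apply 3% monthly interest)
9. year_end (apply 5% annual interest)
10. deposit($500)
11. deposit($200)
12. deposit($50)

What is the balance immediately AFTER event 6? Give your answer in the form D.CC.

Answer: 583.03

Derivation:
After 1 (month_end (apply 3% monthly interest)): balance=$515.00 total_interest=$15.00
After 2 (deposit($100)): balance=$615.00 total_interest=$15.00
After 3 (year_end (apply 5% annual interest)): balance=$645.75 total_interest=$45.75
After 4 (deposit($100)): balance=$745.75 total_interest=$45.75
After 5 (year_end (apply 5% annual interest)): balance=$783.03 total_interest=$83.03
After 6 (withdraw($200)): balance=$583.03 total_interest=$83.03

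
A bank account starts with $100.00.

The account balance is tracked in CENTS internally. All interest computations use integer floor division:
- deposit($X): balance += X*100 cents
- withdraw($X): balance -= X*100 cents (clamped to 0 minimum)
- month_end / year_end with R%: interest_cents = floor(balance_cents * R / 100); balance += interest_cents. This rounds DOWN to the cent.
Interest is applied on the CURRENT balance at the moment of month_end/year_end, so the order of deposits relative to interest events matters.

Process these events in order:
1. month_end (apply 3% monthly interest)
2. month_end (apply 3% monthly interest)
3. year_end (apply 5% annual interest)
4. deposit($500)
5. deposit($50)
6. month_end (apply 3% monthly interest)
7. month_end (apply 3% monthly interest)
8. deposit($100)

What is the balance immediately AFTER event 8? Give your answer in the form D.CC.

Answer: 801.66

Derivation:
After 1 (month_end (apply 3% monthly interest)): balance=$103.00 total_interest=$3.00
After 2 (month_end (apply 3% monthly interest)): balance=$106.09 total_interest=$6.09
After 3 (year_end (apply 5% annual interest)): balance=$111.39 total_interest=$11.39
After 4 (deposit($500)): balance=$611.39 total_interest=$11.39
After 5 (deposit($50)): balance=$661.39 total_interest=$11.39
After 6 (month_end (apply 3% monthly interest)): balance=$681.23 total_interest=$31.23
After 7 (month_end (apply 3% monthly interest)): balance=$701.66 total_interest=$51.66
After 8 (deposit($100)): balance=$801.66 total_interest=$51.66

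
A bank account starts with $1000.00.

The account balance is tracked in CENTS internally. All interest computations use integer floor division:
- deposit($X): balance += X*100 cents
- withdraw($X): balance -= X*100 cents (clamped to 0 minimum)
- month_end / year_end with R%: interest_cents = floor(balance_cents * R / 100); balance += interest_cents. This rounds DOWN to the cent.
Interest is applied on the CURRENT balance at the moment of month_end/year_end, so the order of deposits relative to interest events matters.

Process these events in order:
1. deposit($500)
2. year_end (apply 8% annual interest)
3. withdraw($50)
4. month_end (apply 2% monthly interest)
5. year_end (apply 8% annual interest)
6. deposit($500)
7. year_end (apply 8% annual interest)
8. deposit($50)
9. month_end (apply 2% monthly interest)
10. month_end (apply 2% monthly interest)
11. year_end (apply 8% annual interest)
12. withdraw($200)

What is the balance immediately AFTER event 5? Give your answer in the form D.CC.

After 1 (deposit($500)): balance=$1500.00 total_interest=$0.00
After 2 (year_end (apply 8% annual interest)): balance=$1620.00 total_interest=$120.00
After 3 (withdraw($50)): balance=$1570.00 total_interest=$120.00
After 4 (month_end (apply 2% monthly interest)): balance=$1601.40 total_interest=$151.40
After 5 (year_end (apply 8% annual interest)): balance=$1729.51 total_interest=$279.51

Answer: 1729.51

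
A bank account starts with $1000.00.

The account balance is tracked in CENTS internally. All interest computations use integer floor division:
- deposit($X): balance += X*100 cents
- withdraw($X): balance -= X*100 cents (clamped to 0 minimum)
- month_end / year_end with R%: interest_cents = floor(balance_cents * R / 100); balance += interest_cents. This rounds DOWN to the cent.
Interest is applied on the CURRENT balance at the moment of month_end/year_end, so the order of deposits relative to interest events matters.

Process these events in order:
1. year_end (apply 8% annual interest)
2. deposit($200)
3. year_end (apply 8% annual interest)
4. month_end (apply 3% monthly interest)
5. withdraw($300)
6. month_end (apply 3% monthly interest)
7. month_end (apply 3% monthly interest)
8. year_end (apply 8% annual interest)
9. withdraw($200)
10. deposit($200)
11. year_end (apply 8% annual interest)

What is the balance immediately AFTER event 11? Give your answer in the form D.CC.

Answer: 1390.69

Derivation:
After 1 (year_end (apply 8% annual interest)): balance=$1080.00 total_interest=$80.00
After 2 (deposit($200)): balance=$1280.00 total_interest=$80.00
After 3 (year_end (apply 8% annual interest)): balance=$1382.40 total_interest=$182.40
After 4 (month_end (apply 3% monthly interest)): balance=$1423.87 total_interest=$223.87
After 5 (withdraw($300)): balance=$1123.87 total_interest=$223.87
After 6 (month_end (apply 3% monthly interest)): balance=$1157.58 total_interest=$257.58
After 7 (month_end (apply 3% monthly interest)): balance=$1192.30 total_interest=$292.30
After 8 (year_end (apply 8% annual interest)): balance=$1287.68 total_interest=$387.68
After 9 (withdraw($200)): balance=$1087.68 total_interest=$387.68
After 10 (deposit($200)): balance=$1287.68 total_interest=$387.68
After 11 (year_end (apply 8% annual interest)): balance=$1390.69 total_interest=$490.69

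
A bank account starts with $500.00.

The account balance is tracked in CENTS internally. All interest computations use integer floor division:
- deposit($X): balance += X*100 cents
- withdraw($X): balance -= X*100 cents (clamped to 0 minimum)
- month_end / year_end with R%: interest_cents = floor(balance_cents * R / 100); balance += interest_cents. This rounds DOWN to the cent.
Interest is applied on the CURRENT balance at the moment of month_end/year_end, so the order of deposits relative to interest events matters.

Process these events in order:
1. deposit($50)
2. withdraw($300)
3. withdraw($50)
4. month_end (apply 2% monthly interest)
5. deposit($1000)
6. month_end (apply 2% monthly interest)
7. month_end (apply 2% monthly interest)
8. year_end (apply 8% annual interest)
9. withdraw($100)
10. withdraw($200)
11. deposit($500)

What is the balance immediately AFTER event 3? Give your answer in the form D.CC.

After 1 (deposit($50)): balance=$550.00 total_interest=$0.00
After 2 (withdraw($300)): balance=$250.00 total_interest=$0.00
After 3 (withdraw($50)): balance=$200.00 total_interest=$0.00

Answer: 200.00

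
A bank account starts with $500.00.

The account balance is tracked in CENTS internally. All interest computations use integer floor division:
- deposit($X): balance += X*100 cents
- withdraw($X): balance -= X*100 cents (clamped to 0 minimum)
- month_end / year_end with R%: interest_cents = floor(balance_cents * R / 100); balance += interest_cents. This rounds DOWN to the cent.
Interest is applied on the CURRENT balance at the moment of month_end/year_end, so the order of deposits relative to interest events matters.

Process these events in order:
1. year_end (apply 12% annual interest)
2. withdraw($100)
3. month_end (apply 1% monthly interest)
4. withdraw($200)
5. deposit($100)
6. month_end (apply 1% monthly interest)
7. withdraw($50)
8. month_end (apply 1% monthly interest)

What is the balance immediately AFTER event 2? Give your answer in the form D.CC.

After 1 (year_end (apply 12% annual interest)): balance=$560.00 total_interest=$60.00
After 2 (withdraw($100)): balance=$460.00 total_interest=$60.00

Answer: 460.00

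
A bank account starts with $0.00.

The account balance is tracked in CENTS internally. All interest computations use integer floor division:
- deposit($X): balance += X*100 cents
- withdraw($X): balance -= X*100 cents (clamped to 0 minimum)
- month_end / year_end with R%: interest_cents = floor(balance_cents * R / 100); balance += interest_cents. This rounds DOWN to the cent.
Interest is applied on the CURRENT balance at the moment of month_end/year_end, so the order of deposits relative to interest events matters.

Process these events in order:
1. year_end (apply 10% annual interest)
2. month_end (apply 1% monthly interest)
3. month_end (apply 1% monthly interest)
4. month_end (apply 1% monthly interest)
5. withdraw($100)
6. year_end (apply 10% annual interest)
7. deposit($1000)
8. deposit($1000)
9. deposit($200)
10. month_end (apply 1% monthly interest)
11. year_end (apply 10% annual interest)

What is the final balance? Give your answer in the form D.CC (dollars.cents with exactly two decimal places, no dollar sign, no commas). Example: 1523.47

Answer: 2444.20

Derivation:
After 1 (year_end (apply 10% annual interest)): balance=$0.00 total_interest=$0.00
After 2 (month_end (apply 1% monthly interest)): balance=$0.00 total_interest=$0.00
After 3 (month_end (apply 1% monthly interest)): balance=$0.00 total_interest=$0.00
After 4 (month_end (apply 1% monthly interest)): balance=$0.00 total_interest=$0.00
After 5 (withdraw($100)): balance=$0.00 total_interest=$0.00
After 6 (year_end (apply 10% annual interest)): balance=$0.00 total_interest=$0.00
After 7 (deposit($1000)): balance=$1000.00 total_interest=$0.00
After 8 (deposit($1000)): balance=$2000.00 total_interest=$0.00
After 9 (deposit($200)): balance=$2200.00 total_interest=$0.00
After 10 (month_end (apply 1% monthly interest)): balance=$2222.00 total_interest=$22.00
After 11 (year_end (apply 10% annual interest)): balance=$2444.20 total_interest=$244.20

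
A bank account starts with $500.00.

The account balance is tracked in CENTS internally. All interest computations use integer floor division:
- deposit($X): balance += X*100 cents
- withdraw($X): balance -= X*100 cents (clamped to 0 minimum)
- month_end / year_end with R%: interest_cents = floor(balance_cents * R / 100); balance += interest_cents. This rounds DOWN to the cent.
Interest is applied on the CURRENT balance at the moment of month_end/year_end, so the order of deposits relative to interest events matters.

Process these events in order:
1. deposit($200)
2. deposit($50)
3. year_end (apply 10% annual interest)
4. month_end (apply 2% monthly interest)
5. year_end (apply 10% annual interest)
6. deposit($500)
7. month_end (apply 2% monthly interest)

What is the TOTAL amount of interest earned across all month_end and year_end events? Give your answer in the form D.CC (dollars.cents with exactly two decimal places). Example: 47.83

Answer: 204.16

Derivation:
After 1 (deposit($200)): balance=$700.00 total_interest=$0.00
After 2 (deposit($50)): balance=$750.00 total_interest=$0.00
After 3 (year_end (apply 10% annual interest)): balance=$825.00 total_interest=$75.00
After 4 (month_end (apply 2% monthly interest)): balance=$841.50 total_interest=$91.50
After 5 (year_end (apply 10% annual interest)): balance=$925.65 total_interest=$175.65
After 6 (deposit($500)): balance=$1425.65 total_interest=$175.65
After 7 (month_end (apply 2% monthly interest)): balance=$1454.16 total_interest=$204.16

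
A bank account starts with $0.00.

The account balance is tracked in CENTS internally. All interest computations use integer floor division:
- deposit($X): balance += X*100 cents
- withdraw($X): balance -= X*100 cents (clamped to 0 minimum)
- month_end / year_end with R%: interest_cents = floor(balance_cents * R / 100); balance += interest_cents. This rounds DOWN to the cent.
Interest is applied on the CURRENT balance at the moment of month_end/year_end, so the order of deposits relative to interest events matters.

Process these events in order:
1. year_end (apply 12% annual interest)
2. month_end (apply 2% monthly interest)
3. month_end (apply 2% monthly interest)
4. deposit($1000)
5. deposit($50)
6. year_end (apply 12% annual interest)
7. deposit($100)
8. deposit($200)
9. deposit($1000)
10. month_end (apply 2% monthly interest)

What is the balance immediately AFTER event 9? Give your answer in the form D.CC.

Answer: 2476.00

Derivation:
After 1 (year_end (apply 12% annual interest)): balance=$0.00 total_interest=$0.00
After 2 (month_end (apply 2% monthly interest)): balance=$0.00 total_interest=$0.00
After 3 (month_end (apply 2% monthly interest)): balance=$0.00 total_interest=$0.00
After 4 (deposit($1000)): balance=$1000.00 total_interest=$0.00
After 5 (deposit($50)): balance=$1050.00 total_interest=$0.00
After 6 (year_end (apply 12% annual interest)): balance=$1176.00 total_interest=$126.00
After 7 (deposit($100)): balance=$1276.00 total_interest=$126.00
After 8 (deposit($200)): balance=$1476.00 total_interest=$126.00
After 9 (deposit($1000)): balance=$2476.00 total_interest=$126.00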